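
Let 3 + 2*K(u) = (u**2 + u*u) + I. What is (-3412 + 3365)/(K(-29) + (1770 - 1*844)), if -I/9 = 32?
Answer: -2/69 ≈ -0.028986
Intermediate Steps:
I = -288 (I = -9*32 = -288)
K(u) = -291/2 + u**2 (K(u) = -3/2 + ((u**2 + u*u) - 288)/2 = -3/2 + ((u**2 + u**2) - 288)/2 = -3/2 + (2*u**2 - 288)/2 = -3/2 + (-288 + 2*u**2)/2 = -3/2 + (-144 + u**2) = -291/2 + u**2)
(-3412 + 3365)/(K(-29) + (1770 - 1*844)) = (-3412 + 3365)/((-291/2 + (-29)**2) + (1770 - 1*844)) = -47/((-291/2 + 841) + (1770 - 844)) = -47/(1391/2 + 926) = -47/3243/2 = -47*2/3243 = -2/69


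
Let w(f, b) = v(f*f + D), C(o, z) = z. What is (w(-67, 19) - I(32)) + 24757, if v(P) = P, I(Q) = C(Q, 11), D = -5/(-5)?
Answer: 29236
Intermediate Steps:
D = 1 (D = -5*(-⅕) = 1)
I(Q) = 11
w(f, b) = 1 + f² (w(f, b) = f*f + 1 = f² + 1 = 1 + f²)
(w(-67, 19) - I(32)) + 24757 = ((1 + (-67)²) - 1*11) + 24757 = ((1 + 4489) - 11) + 24757 = (4490 - 11) + 24757 = 4479 + 24757 = 29236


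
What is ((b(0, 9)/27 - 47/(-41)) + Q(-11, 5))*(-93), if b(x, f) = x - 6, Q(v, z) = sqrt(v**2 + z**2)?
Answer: -10571/123 - 93*sqrt(146) ≈ -1209.7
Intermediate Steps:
b(x, f) = -6 + x
((b(0, 9)/27 - 47/(-41)) + Q(-11, 5))*(-93) = (((-6 + 0)/27 - 47/(-41)) + sqrt((-11)**2 + 5**2))*(-93) = ((-6*1/27 - 47*(-1/41)) + sqrt(121 + 25))*(-93) = ((-2/9 + 47/41) + sqrt(146))*(-93) = (341/369 + sqrt(146))*(-93) = -10571/123 - 93*sqrt(146)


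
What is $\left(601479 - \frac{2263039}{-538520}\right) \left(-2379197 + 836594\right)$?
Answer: $- \frac{499665670184171757}{538520} \approx -9.2785 \cdot 10^{11}$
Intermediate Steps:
$\left(601479 - \frac{2263039}{-538520}\right) \left(-2379197 + 836594\right) = \left(601479 - - \frac{2263039}{538520}\right) \left(-1542603\right) = \left(601479 + \frac{2263039}{538520}\right) \left(-1542603\right) = \frac{323910734119}{538520} \left(-1542603\right) = - \frac{499665670184171757}{538520}$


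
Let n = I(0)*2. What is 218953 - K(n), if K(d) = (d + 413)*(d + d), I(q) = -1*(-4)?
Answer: 212217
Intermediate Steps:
I(q) = 4
n = 8 (n = 4*2 = 8)
K(d) = 2*d*(413 + d) (K(d) = (413 + d)*(2*d) = 2*d*(413 + d))
218953 - K(n) = 218953 - 2*8*(413 + 8) = 218953 - 2*8*421 = 218953 - 1*6736 = 218953 - 6736 = 212217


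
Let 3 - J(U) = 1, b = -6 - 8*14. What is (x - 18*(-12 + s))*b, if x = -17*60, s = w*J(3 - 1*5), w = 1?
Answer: 99120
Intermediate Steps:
b = -118 (b = -6 - 112 = -118)
J(U) = 2 (J(U) = 3 - 1*1 = 3 - 1 = 2)
s = 2 (s = 1*2 = 2)
x = -1020
(x - 18*(-12 + s))*b = (-1020 - 18*(-12 + 2))*(-118) = (-1020 - 18*(-10))*(-118) = (-1020 + 180)*(-118) = -840*(-118) = 99120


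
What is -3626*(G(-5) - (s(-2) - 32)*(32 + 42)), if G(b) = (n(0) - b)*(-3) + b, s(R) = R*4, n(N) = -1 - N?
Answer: -10671318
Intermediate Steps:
s(R) = 4*R
G(b) = 3 + 4*b (G(b) = ((-1 - 1*0) - b)*(-3) + b = ((-1 + 0) - b)*(-3) + b = (-1 - b)*(-3) + b = (3 + 3*b) + b = 3 + 4*b)
-3626*(G(-5) - (s(-2) - 32)*(32 + 42)) = -3626*((3 + 4*(-5)) - (4*(-2) - 32)*(32 + 42)) = -3626*((3 - 20) - (-8 - 32)*74) = -3626*(-17 - (-40)*74) = -3626*(-17 - 1*(-2960)) = -3626*(-17 + 2960) = -3626*2943 = -10671318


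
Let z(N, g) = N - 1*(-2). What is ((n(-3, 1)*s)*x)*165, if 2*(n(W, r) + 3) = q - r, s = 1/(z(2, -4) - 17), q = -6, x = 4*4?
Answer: 1320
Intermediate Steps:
z(N, g) = 2 + N (z(N, g) = N + 2 = 2 + N)
x = 16
s = -1/13 (s = 1/((2 + 2) - 17) = 1/(4 - 17) = 1/(-13) = -1/13 ≈ -0.076923)
n(W, r) = -6 - r/2 (n(W, r) = -3 + (-6 - r)/2 = -3 + (-3 - r/2) = -6 - r/2)
((n(-3, 1)*s)*x)*165 = (((-6 - ½*1)*(-1/13))*16)*165 = (((-6 - ½)*(-1/13))*16)*165 = (-13/2*(-1/13)*16)*165 = ((½)*16)*165 = 8*165 = 1320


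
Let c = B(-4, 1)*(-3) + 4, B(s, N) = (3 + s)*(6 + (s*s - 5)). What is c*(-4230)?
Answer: -232650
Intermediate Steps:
B(s, N) = (1 + s²)*(3 + s) (B(s, N) = (3 + s)*(6 + (s² - 5)) = (3 + s)*(6 + (-5 + s²)) = (3 + s)*(1 + s²) = (1 + s²)*(3 + s))
c = 55 (c = (3 - 4 + (-4)³ + 3*(-4)²)*(-3) + 4 = (3 - 4 - 64 + 3*16)*(-3) + 4 = (3 - 4 - 64 + 48)*(-3) + 4 = -17*(-3) + 4 = 51 + 4 = 55)
c*(-4230) = 55*(-4230) = -232650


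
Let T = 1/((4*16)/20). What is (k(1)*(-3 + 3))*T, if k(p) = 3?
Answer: 0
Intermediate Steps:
T = 5/16 (T = 1/(64*(1/20)) = 1/(16/5) = 5/16 ≈ 0.31250)
(k(1)*(-3 + 3))*T = (3*(-3 + 3))*(5/16) = (3*0)*(5/16) = 0*(5/16) = 0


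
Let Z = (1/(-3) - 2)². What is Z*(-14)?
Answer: -686/9 ≈ -76.222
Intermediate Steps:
Z = 49/9 (Z = (-⅓ - 2)² = (-7/3)² = 49/9 ≈ 5.4444)
Z*(-14) = (49/9)*(-14) = -686/9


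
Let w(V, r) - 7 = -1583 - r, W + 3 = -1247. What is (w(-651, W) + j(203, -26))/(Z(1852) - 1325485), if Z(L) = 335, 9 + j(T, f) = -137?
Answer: 236/662575 ≈ 0.00035619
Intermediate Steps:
W = -1250 (W = -3 - 1247 = -1250)
j(T, f) = -146 (j(T, f) = -9 - 137 = -146)
w(V, r) = -1576 - r (w(V, r) = 7 + (-1583 - r) = -1576 - r)
(w(-651, W) + j(203, -26))/(Z(1852) - 1325485) = ((-1576 - 1*(-1250)) - 146)/(335 - 1325485) = ((-1576 + 1250) - 146)/(-1325150) = (-326 - 146)*(-1/1325150) = -472*(-1/1325150) = 236/662575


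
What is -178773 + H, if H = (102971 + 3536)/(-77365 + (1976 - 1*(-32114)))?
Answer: -7736508082/43275 ≈ -1.7878e+5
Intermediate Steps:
H = -106507/43275 (H = 106507/(-77365 + (1976 + 32114)) = 106507/(-77365 + 34090) = 106507/(-43275) = 106507*(-1/43275) = -106507/43275 ≈ -2.4612)
-178773 + H = -178773 - 106507/43275 = -7736508082/43275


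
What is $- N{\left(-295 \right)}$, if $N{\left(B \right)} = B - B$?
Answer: $0$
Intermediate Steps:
$N{\left(B \right)} = 0$
$- N{\left(-295 \right)} = \left(-1\right) 0 = 0$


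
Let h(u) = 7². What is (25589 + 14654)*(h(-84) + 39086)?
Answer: 1574909805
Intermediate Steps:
h(u) = 49
(25589 + 14654)*(h(-84) + 39086) = (25589 + 14654)*(49 + 39086) = 40243*39135 = 1574909805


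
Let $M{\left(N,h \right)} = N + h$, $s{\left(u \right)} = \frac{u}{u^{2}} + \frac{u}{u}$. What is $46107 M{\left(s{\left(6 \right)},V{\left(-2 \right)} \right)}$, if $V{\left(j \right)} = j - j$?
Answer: $\frac{107583}{2} \approx 53792.0$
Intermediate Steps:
$V{\left(j \right)} = 0$
$s{\left(u \right)} = 1 + \frac{1}{u}$ ($s{\left(u \right)} = \frac{u}{u^{2}} + 1 = \frac{1}{u} + 1 = 1 + \frac{1}{u}$)
$46107 M{\left(s{\left(6 \right)},V{\left(-2 \right)} \right)} = 46107 \left(\frac{1 + 6}{6} + 0\right) = 46107 \left(\frac{1}{6} \cdot 7 + 0\right) = 46107 \left(\frac{7}{6} + 0\right) = 46107 \cdot \frac{7}{6} = \frac{107583}{2}$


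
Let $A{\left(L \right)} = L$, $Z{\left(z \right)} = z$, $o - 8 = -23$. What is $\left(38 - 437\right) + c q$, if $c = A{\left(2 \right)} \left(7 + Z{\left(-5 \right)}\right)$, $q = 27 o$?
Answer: $-2019$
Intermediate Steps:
$o = -15$ ($o = 8 - 23 = -15$)
$q = -405$ ($q = 27 \left(-15\right) = -405$)
$c = 4$ ($c = 2 \left(7 - 5\right) = 2 \cdot 2 = 4$)
$\left(38 - 437\right) + c q = \left(38 - 437\right) + 4 \left(-405\right) = \left(38 - 437\right) - 1620 = -399 - 1620 = -2019$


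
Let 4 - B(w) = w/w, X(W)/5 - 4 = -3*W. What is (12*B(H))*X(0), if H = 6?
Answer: 720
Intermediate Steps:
X(W) = 20 - 15*W (X(W) = 20 + 5*(-3*W) = 20 - 15*W)
B(w) = 3 (B(w) = 4 - w/w = 4 - 1*1 = 4 - 1 = 3)
(12*B(H))*X(0) = (12*3)*(20 - 15*0) = 36*(20 + 0) = 36*20 = 720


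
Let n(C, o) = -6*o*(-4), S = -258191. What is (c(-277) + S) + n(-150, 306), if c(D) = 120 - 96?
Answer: -250823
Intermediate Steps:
c(D) = 24
n(C, o) = 24*o
(c(-277) + S) + n(-150, 306) = (24 - 258191) + 24*306 = -258167 + 7344 = -250823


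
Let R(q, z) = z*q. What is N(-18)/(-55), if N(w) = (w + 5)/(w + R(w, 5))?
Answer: -13/5940 ≈ -0.0021886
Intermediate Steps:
R(q, z) = q*z
N(w) = (5 + w)/(6*w) (N(w) = (w + 5)/(w + w*5) = (5 + w)/(w + 5*w) = (5 + w)/((6*w)) = (5 + w)*(1/(6*w)) = (5 + w)/(6*w))
N(-18)/(-55) = ((⅙)*(5 - 18)/(-18))/(-55) = ((⅙)*(-1/18)*(-13))*(-1/55) = (13/108)*(-1/55) = -13/5940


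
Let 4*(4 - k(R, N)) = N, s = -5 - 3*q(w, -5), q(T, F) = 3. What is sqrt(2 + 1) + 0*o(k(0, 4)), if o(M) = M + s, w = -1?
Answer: sqrt(3) ≈ 1.7320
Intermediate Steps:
s = -14 (s = -5 - 3*3 = -5 - 9 = -14)
k(R, N) = 4 - N/4
o(M) = -14 + M (o(M) = M - 14 = -14 + M)
sqrt(2 + 1) + 0*o(k(0, 4)) = sqrt(2 + 1) + 0*(-14 + (4 - 1/4*4)) = sqrt(3) + 0*(-14 + (4 - 1)) = sqrt(3) + 0*(-14 + 3) = sqrt(3) + 0*(-11) = sqrt(3) + 0 = sqrt(3)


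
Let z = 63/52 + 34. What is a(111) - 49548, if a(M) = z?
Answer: -2574665/52 ≈ -49513.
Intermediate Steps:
z = 1831/52 (z = 63*(1/52) + 34 = 63/52 + 34 = 1831/52 ≈ 35.212)
a(M) = 1831/52
a(111) - 49548 = 1831/52 - 49548 = -2574665/52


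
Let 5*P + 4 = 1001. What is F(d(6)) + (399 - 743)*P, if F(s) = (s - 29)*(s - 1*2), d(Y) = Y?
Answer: -343428/5 ≈ -68686.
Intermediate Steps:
P = 997/5 (P = -⅘ + (⅕)*1001 = -⅘ + 1001/5 = 997/5 ≈ 199.40)
F(s) = (-29 + s)*(-2 + s) (F(s) = (-29 + s)*(s - 2) = (-29 + s)*(-2 + s))
F(d(6)) + (399 - 743)*P = (58 + 6² - 31*6) + (399 - 743)*(997/5) = (58 + 36 - 186) - 344*997/5 = -92 - 342968/5 = -343428/5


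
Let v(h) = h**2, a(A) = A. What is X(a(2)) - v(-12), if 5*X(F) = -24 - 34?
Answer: -778/5 ≈ -155.60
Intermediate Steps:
X(F) = -58/5 (X(F) = (-24 - 34)/5 = (1/5)*(-58) = -58/5)
X(a(2)) - v(-12) = -58/5 - 1*(-12)**2 = -58/5 - 1*144 = -58/5 - 144 = -778/5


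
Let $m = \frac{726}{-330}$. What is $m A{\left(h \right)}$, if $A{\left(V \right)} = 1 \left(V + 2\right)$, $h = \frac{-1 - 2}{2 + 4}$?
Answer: $- \frac{33}{10} \approx -3.3$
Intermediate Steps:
$m = - \frac{11}{5}$ ($m = 726 \left(- \frac{1}{330}\right) = - \frac{11}{5} \approx -2.2$)
$h = - \frac{1}{2}$ ($h = - \frac{3}{6} = \left(-3\right) \frac{1}{6} = - \frac{1}{2} \approx -0.5$)
$A{\left(V \right)} = 2 + V$ ($A{\left(V \right)} = 1 \left(2 + V\right) = 2 + V$)
$m A{\left(h \right)} = - \frac{11 \left(2 - \frac{1}{2}\right)}{5} = \left(- \frac{11}{5}\right) \frac{3}{2} = - \frac{33}{10}$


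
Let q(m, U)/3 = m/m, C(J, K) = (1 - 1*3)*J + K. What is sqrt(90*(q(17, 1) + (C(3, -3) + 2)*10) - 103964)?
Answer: I*sqrt(109994) ≈ 331.65*I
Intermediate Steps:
C(J, K) = K - 2*J (C(J, K) = (1 - 3)*J + K = -2*J + K = K - 2*J)
q(m, U) = 3 (q(m, U) = 3*(m/m) = 3*1 = 3)
sqrt(90*(q(17, 1) + (C(3, -3) + 2)*10) - 103964) = sqrt(90*(3 + ((-3 - 2*3) + 2)*10) - 103964) = sqrt(90*(3 + ((-3 - 6) + 2)*10) - 103964) = sqrt(90*(3 + (-9 + 2)*10) - 103964) = sqrt(90*(3 - 7*10) - 103964) = sqrt(90*(3 - 70) - 103964) = sqrt(90*(-67) - 103964) = sqrt(-6030 - 103964) = sqrt(-109994) = I*sqrt(109994)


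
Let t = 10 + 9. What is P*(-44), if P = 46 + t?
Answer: -2860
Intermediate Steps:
t = 19
P = 65 (P = 46 + 19 = 65)
P*(-44) = 65*(-44) = -2860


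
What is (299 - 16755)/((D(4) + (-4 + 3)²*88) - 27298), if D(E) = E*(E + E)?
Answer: 8228/13589 ≈ 0.60549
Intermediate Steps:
D(E) = 2*E² (D(E) = E*(2*E) = 2*E²)
(299 - 16755)/((D(4) + (-4 + 3)²*88) - 27298) = (299 - 16755)/((2*4² + (-4 + 3)²*88) - 27298) = -16456/((2*16 + (-1)²*88) - 27298) = -16456/((32 + 1*88) - 27298) = -16456/((32 + 88) - 27298) = -16456/(120 - 27298) = -16456/(-27178) = -16456*(-1/27178) = 8228/13589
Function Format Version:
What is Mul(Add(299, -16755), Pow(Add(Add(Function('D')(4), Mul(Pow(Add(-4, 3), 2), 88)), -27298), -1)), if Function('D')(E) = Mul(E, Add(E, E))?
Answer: Rational(8228, 13589) ≈ 0.60549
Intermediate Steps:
Function('D')(E) = Mul(2, Pow(E, 2)) (Function('D')(E) = Mul(E, Mul(2, E)) = Mul(2, Pow(E, 2)))
Mul(Add(299, -16755), Pow(Add(Add(Function('D')(4), Mul(Pow(Add(-4, 3), 2), 88)), -27298), -1)) = Mul(Add(299, -16755), Pow(Add(Add(Mul(2, Pow(4, 2)), Mul(Pow(Add(-4, 3), 2), 88)), -27298), -1)) = Mul(-16456, Pow(Add(Add(Mul(2, 16), Mul(Pow(-1, 2), 88)), -27298), -1)) = Mul(-16456, Pow(Add(Add(32, Mul(1, 88)), -27298), -1)) = Mul(-16456, Pow(Add(Add(32, 88), -27298), -1)) = Mul(-16456, Pow(Add(120, -27298), -1)) = Mul(-16456, Pow(-27178, -1)) = Mul(-16456, Rational(-1, 27178)) = Rational(8228, 13589)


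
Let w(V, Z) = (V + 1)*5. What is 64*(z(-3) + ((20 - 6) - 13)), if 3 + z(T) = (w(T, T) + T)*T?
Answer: 2368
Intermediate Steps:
w(V, Z) = 5 + 5*V (w(V, Z) = (1 + V)*5 = 5 + 5*V)
z(T) = -3 + T*(5 + 6*T) (z(T) = -3 + ((5 + 5*T) + T)*T = -3 + (5 + 6*T)*T = -3 + T*(5 + 6*T))
64*(z(-3) + ((20 - 6) - 13)) = 64*((-3 + 5*(-3) + 6*(-3)**2) + ((20 - 6) - 13)) = 64*((-3 - 15 + 6*9) + (14 - 13)) = 64*((-3 - 15 + 54) + 1) = 64*(36 + 1) = 64*37 = 2368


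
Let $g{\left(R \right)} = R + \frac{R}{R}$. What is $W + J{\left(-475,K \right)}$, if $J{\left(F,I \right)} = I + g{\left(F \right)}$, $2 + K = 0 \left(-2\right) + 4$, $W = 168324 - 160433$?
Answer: $7419$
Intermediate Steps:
$W = 7891$
$g{\left(R \right)} = 1 + R$ ($g{\left(R \right)} = R + 1 = 1 + R$)
$K = 2$ ($K = -2 + \left(0 \left(-2\right) + 4\right) = -2 + \left(0 + 4\right) = -2 + 4 = 2$)
$J{\left(F,I \right)} = 1 + F + I$ ($J{\left(F,I \right)} = I + \left(1 + F\right) = 1 + F + I$)
$W + J{\left(-475,K \right)} = 7891 + \left(1 - 475 + 2\right) = 7891 - 472 = 7419$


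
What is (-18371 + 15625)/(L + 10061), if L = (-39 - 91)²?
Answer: -2746/26961 ≈ -0.10185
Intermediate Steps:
L = 16900 (L = (-130)² = 16900)
(-18371 + 15625)/(L + 10061) = (-18371 + 15625)/(16900 + 10061) = -2746/26961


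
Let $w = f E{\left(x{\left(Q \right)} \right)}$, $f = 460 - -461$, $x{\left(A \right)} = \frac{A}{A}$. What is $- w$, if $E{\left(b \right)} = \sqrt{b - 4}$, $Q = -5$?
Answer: $- 921 i \sqrt{3} \approx - 1595.2 i$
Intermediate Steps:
$x{\left(A \right)} = 1$
$f = 921$ ($f = 460 + 461 = 921$)
$E{\left(b \right)} = \sqrt{-4 + b}$
$w = 921 i \sqrt{3}$ ($w = 921 \sqrt{-4 + 1} = 921 \sqrt{-3} = 921 i \sqrt{3} \approx 1595.2 i$)
$- w = - 921 i \sqrt{3}$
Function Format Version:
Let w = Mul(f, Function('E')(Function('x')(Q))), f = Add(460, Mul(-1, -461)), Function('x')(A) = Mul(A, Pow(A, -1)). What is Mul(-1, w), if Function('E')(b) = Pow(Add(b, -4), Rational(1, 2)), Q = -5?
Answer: Mul(-921, I, Pow(3, Rational(1, 2))) ≈ Mul(-1595.2, I)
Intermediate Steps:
Function('x')(A) = 1
f = 921 (f = Add(460, 461) = 921)
Function('E')(b) = Pow(Add(-4, b), Rational(1, 2))
w = Mul(921, I, Pow(3, Rational(1, 2))) (w = Mul(921, Pow(Add(-4, 1), Rational(1, 2))) = Mul(921, Pow(-3, Rational(1, 2))) = Mul(921, Mul(I, Pow(3, Rational(1, 2)))) = Mul(921, I, Pow(3, Rational(1, 2))) ≈ Mul(1595.2, I))
Mul(-1, w) = Mul(-1, Mul(921, I, Pow(3, Rational(1, 2)))) = Mul(-921, I, Pow(3, Rational(1, 2)))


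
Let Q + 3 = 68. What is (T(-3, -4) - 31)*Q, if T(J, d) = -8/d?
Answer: -1885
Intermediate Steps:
Q = 65 (Q = -3 + 68 = 65)
(T(-3, -4) - 31)*Q = (-8/(-4) - 31)*65 = (-8*(-¼) - 31)*65 = (2 - 31)*65 = -29*65 = -1885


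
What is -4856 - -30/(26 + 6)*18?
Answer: -38713/8 ≈ -4839.1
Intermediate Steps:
-4856 - -30/(26 + 6)*18 = -4856 - -30/32*18 = -4856 - (1/32)*(-30)*18 = -4856 - (-15)*18/16 = -4856 - 1*(-135/8) = -4856 + 135/8 = -38713/8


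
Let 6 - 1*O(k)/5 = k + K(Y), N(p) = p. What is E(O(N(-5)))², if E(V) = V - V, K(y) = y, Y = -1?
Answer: 0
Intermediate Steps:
O(k) = 35 - 5*k (O(k) = 30 - 5*(k - 1) = 30 - 5*(-1 + k) = 30 + (5 - 5*k) = 35 - 5*k)
E(V) = 0
E(O(N(-5)))² = 0² = 0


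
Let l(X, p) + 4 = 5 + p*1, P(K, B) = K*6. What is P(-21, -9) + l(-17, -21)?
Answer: -146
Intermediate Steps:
P(K, B) = 6*K
l(X, p) = 1 + p (l(X, p) = -4 + (5 + p*1) = -4 + (5 + p) = 1 + p)
P(-21, -9) + l(-17, -21) = 6*(-21) + (1 - 21) = -126 - 20 = -146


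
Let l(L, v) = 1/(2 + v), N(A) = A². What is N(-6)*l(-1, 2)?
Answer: 9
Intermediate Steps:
N(-6)*l(-1, 2) = (-6)²/(2 + 2) = 36/4 = 36*(¼) = 9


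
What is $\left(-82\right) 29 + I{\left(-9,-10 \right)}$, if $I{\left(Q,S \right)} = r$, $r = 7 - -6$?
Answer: $-2365$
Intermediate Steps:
$r = 13$ ($r = 7 + 6 = 13$)
$I{\left(Q,S \right)} = 13$
$\left(-82\right) 29 + I{\left(-9,-10 \right)} = \left(-82\right) 29 + 13 = -2378 + 13 = -2365$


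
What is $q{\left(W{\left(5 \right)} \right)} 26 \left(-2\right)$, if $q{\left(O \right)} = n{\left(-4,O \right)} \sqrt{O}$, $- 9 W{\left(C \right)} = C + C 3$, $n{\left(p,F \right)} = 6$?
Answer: $- 208 i \sqrt{5} \approx - 465.1 i$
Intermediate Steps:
$W{\left(C \right)} = - \frac{4 C}{9}$ ($W{\left(C \right)} = - \frac{C + C 3}{9} = - \frac{C + 3 C}{9} = - \frac{4 C}{9}$)
$q{\left(O \right)} = 6 \sqrt{O}$
$q{\left(W{\left(5 \right)} \right)} 26 \left(-2\right) = 6 \sqrt{\left(- \frac{4}{9}\right) 5} \cdot 26 \left(-2\right) = 6 \sqrt{- \frac{20}{9}} \cdot 26 \left(-2\right) = 6 \frac{2 i \sqrt{5}}{3} \cdot 26 \left(-2\right) = 4 i \sqrt{5} \cdot 26 \left(-2\right) = 104 i \sqrt{5} \left(-2\right) = - 208 i \sqrt{5}$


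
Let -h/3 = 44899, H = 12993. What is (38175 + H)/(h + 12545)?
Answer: -6396/15269 ≈ -0.41889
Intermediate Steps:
h = -134697 (h = -3*44899 = -134697)
(38175 + H)/(h + 12545) = (38175 + 12993)/(-134697 + 12545) = 51168/(-122152) = 51168*(-1/122152) = -6396/15269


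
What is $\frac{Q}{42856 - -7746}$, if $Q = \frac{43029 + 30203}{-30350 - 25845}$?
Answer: $- \frac{36616}{1421789695} \approx -2.5753 \cdot 10^{-5}$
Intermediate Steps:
$Q = - \frac{73232}{56195}$ ($Q = \frac{73232}{-56195} = 73232 \left(- \frac{1}{56195}\right) = - \frac{73232}{56195} \approx -1.3032$)
$\frac{Q}{42856 - -7746} = - \frac{73232}{56195 \left(42856 - -7746\right)} = - \frac{73232}{56195 \left(42856 + 7746\right)} = - \frac{73232}{56195 \cdot 50602} = \left(- \frac{73232}{56195}\right) \frac{1}{50602} = - \frac{36616}{1421789695}$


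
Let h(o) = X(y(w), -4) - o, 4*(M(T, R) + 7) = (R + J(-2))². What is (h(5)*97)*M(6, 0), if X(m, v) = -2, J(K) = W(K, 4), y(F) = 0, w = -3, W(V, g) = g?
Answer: 2037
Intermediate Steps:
J(K) = 4
M(T, R) = -7 + (4 + R)²/4 (M(T, R) = -7 + (R + 4)²/4 = -7 + (4 + R)²/4)
h(o) = -2 - o
(h(5)*97)*M(6, 0) = ((-2 - 1*5)*97)*(-7 + (4 + 0)²/4) = ((-2 - 5)*97)*(-7 + (¼)*4²) = (-7*97)*(-7 + (¼)*16) = -679*(-7 + 4) = -679*(-3) = 2037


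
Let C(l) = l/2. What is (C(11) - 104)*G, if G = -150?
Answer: 14775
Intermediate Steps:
C(l) = l/2 (C(l) = l*(½) = l/2)
(C(11) - 104)*G = ((½)*11 - 104)*(-150) = (11/2 - 104)*(-150) = -197/2*(-150) = 14775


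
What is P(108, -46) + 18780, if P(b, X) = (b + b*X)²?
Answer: 23638380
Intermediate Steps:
P(b, X) = (b + X*b)²
P(108, -46) + 18780 = 108²*(1 - 46)² + 18780 = 11664*(-45)² + 18780 = 11664*2025 + 18780 = 23619600 + 18780 = 23638380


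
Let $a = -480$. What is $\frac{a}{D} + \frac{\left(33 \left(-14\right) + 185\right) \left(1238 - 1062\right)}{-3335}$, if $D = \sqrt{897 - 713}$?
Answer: $\frac{48752}{3335} - \frac{120 \sqrt{46}}{23} \approx -20.768$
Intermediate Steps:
$D = 2 \sqrt{46}$ ($D = \sqrt{184} = 2 \sqrt{46} \approx 13.565$)
$\frac{a}{D} + \frac{\left(33 \left(-14\right) + 185\right) \left(1238 - 1062\right)}{-3335} = - \frac{480}{2 \sqrt{46}} + \frac{\left(33 \left(-14\right) + 185\right) \left(1238 - 1062\right)}{-3335} = - 480 \frac{\sqrt{46}}{92} + \left(-462 + 185\right) 176 \left(- \frac{1}{3335}\right) = - \frac{120 \sqrt{46}}{23} + \left(-277\right) 176 \left(- \frac{1}{3335}\right) = - \frac{120 \sqrt{46}}{23} - - \frac{48752}{3335} = - \frac{120 \sqrt{46}}{23} + \frac{48752}{3335} = \frac{48752}{3335} - \frac{120 \sqrt{46}}{23}$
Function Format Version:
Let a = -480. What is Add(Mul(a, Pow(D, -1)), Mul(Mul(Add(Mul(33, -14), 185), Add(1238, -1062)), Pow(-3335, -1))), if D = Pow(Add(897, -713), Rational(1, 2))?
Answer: Add(Rational(48752, 3335), Mul(Rational(-120, 23), Pow(46, Rational(1, 2)))) ≈ -20.768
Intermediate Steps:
D = Mul(2, Pow(46, Rational(1, 2))) (D = Pow(184, Rational(1, 2)) = Mul(2, Pow(46, Rational(1, 2))) ≈ 13.565)
Add(Mul(a, Pow(D, -1)), Mul(Mul(Add(Mul(33, -14), 185), Add(1238, -1062)), Pow(-3335, -1))) = Add(Mul(-480, Pow(Mul(2, Pow(46, Rational(1, 2))), -1)), Mul(Mul(Add(Mul(33, -14), 185), Add(1238, -1062)), Pow(-3335, -1))) = Add(Mul(-480, Mul(Rational(1, 92), Pow(46, Rational(1, 2)))), Mul(Mul(Add(-462, 185), 176), Rational(-1, 3335))) = Add(Mul(Rational(-120, 23), Pow(46, Rational(1, 2))), Mul(Mul(-277, 176), Rational(-1, 3335))) = Add(Mul(Rational(-120, 23), Pow(46, Rational(1, 2))), Mul(-48752, Rational(-1, 3335))) = Add(Mul(Rational(-120, 23), Pow(46, Rational(1, 2))), Rational(48752, 3335)) = Add(Rational(48752, 3335), Mul(Rational(-120, 23), Pow(46, Rational(1, 2))))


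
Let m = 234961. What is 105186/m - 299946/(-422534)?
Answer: 57460136715/49639505587 ≈ 1.1575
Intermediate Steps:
105186/m - 299946/(-422534) = 105186/234961 - 299946/(-422534) = 105186*(1/234961) - 299946*(-1/422534) = 105186/234961 + 149973/211267 = 57460136715/49639505587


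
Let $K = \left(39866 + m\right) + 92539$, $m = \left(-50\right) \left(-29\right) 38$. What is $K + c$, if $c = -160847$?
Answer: $26658$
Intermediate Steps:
$m = 55100$ ($m = 1450 \cdot 38 = 55100$)
$K = 187505$ ($K = \left(39866 + 55100\right) + 92539 = 94966 + 92539 = 187505$)
$K + c = 187505 - 160847 = 26658$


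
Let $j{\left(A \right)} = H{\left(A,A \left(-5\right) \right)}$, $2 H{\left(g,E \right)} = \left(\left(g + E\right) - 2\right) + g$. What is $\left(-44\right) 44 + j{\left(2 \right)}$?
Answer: $-1940$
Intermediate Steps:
$H{\left(g,E \right)} = -1 + g + \frac{E}{2}$ ($H{\left(g,E \right)} = \frac{\left(\left(g + E\right) - 2\right) + g}{2} = \frac{\left(\left(E + g\right) - 2\right) + g}{2} = \frac{\left(-2 + E + g\right) + g}{2} = \frac{-2 + E + 2 g}{2} = -1 + g + \frac{E}{2}$)
$j{\left(A \right)} = -1 - \frac{3 A}{2}$ ($j{\left(A \right)} = -1 + A + \frac{A \left(-5\right)}{2} = -1 + A + \frac{\left(-5\right) A}{2} = -1 + A - \frac{5 A}{2} = -1 - \frac{3 A}{2}$)
$\left(-44\right) 44 + j{\left(2 \right)} = \left(-44\right) 44 - 4 = -1936 - 4 = -1940$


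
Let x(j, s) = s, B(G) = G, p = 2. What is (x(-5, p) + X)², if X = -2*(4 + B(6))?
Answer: 324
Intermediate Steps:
X = -20 (X = -2*(4 + 6) = -2*10 = -20)
(x(-5, p) + X)² = (2 - 20)² = (-18)² = 324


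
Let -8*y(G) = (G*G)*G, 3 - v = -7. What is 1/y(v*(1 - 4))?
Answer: 1/3375 ≈ 0.00029630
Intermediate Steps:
v = 10 (v = 3 - 1*(-7) = 3 + 7 = 10)
y(G) = -G**3/8 (y(G) = -G*G*G/8 = -G**2*G/8 = -G**3/8)
1/y(v*(1 - 4)) = 1/(-1000*(1 - 4)**3/8) = 1/(-(10*(-3))**3/8) = 1/(-1/8*(-30)**3) = 1/(-1/8*(-27000)) = 1/3375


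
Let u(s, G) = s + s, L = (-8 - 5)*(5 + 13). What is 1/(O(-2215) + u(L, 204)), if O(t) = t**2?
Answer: 1/4905757 ≈ 2.0384e-7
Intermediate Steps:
L = -234 (L = -13*18 = -234)
u(s, G) = 2*s
1/(O(-2215) + u(L, 204)) = 1/((-2215)**2 + 2*(-234)) = 1/(4906225 - 468) = 1/4905757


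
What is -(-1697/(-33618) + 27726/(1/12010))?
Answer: -11194432944377/33618 ≈ -3.3299e+8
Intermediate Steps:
-(-1697/(-33618) + 27726/(1/12010)) = -(-1697*(-1/33618) + 27726/(1/12010)) = -(1697/33618 + 27726*12010) = -(1697/33618 + 332989260) = -1*11194432944377/33618 = -11194432944377/33618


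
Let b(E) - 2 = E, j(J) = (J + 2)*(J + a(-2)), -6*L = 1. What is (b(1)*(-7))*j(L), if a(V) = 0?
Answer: 77/12 ≈ 6.4167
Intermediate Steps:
L = -⅙ (L = -⅙*1 = -⅙ ≈ -0.16667)
j(J) = J*(2 + J) (j(J) = (J + 2)*(J + 0) = (2 + J)*J = J*(2 + J))
b(E) = 2 + E
(b(1)*(-7))*j(L) = ((2 + 1)*(-7))*(-(2 - ⅙)/6) = (3*(-7))*(-⅙*11/6) = -21*(-11/36) = 77/12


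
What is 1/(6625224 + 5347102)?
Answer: 1/11972326 ≈ 8.3526e-8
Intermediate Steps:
1/(6625224 + 5347102) = 1/11972326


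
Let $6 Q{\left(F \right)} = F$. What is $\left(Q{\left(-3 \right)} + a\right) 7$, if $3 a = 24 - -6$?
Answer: $\frac{133}{2} \approx 66.5$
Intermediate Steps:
$a = 10$ ($a = \frac{24 - -6}{3} = \frac{24 + 6}{3} = \frac{1}{3} \cdot 30 = 10$)
$Q{\left(F \right)} = \frac{F}{6}$
$\left(Q{\left(-3 \right)} + a\right) 7 = \left(\frac{1}{6} \left(-3\right) + 10\right) 7 = \left(- \frac{1}{2} + 10\right) 7 = \frac{19}{2} \cdot 7 = \frac{133}{2}$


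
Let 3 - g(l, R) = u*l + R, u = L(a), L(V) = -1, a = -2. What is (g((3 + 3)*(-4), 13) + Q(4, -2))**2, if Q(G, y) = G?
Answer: 900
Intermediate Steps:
u = -1
g(l, R) = 3 + l - R (g(l, R) = 3 - (-l + R) = 3 - (R - l) = 3 + (l - R) = 3 + l - R)
(g((3 + 3)*(-4), 13) + Q(4, -2))**2 = ((3 + (3 + 3)*(-4) - 1*13) + 4)**2 = ((3 + 6*(-4) - 13) + 4)**2 = ((3 - 24 - 13) + 4)**2 = (-34 + 4)**2 = (-30)**2 = 900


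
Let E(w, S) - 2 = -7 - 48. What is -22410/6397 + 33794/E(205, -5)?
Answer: -217367948/339041 ≈ -641.13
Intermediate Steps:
E(w, S) = -53 (E(w, S) = 2 + (-7 - 48) = 2 - 55 = -53)
-22410/6397 + 33794/E(205, -5) = -22410/6397 + 33794/(-53) = -22410*1/6397 + 33794*(-1/53) = -22410/6397 - 33794/53 = -217367948/339041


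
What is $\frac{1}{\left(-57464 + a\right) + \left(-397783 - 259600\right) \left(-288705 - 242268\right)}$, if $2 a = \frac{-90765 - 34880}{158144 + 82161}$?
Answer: $\frac{7394}{2580894674443897} \approx 2.8649 \cdot 10^{-12}$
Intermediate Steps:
$a = - \frac{1933}{7394}$ ($a = \frac{\left(-90765 - 34880\right) \frac{1}{158144 + 82161}}{2} = \frac{\left(-125645\right) \frac{1}{240305}}{2} = \frac{1}{2} \left(- \frac{1933}{3697}\right) = - \frac{1933}{7394} \approx -0.26143$)
$\frac{1}{\left(-57464 + a\right) + \left(-397783 - 259600\right) \left(-288705 - 242268\right)} = \frac{1}{\left(-57464 - \frac{1933}{7394}\right) + \left(-397783 - 259600\right) \left(-288705 - 242268\right)} = \frac{1}{- \frac{424890749}{7394} - -349052623659} = \frac{1}{- \frac{424890749}{7394} + 349052623659} = \frac{1}{\frac{2580894674443897}{7394}} = \frac{7394}{2580894674443897}$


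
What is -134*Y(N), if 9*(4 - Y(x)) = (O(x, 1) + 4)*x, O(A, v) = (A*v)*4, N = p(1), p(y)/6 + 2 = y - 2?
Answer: 17688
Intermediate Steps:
p(y) = -24 + 6*y (p(y) = -12 + 6*(y - 2) = -12 + 6*(-2 + y) = -12 + (-12 + 6*y) = -24 + 6*y)
N = -18 (N = -24 + 6*1 = -24 + 6 = -18)
O(A, v) = 4*A*v
Y(x) = 4 - x*(4 + 4*x)/9 (Y(x) = 4 - (4*x*1 + 4)*x/9 = 4 - (4*x + 4)*x/9 = 4 - (4 + 4*x)*x/9 = 4 - x*(4 + 4*x)/9)
-134*Y(N) = -134*(4 - 4/9*(-18) - 4/9*(-18)**2) = -134*(4 + 8 - 4/9*324) = -134*(4 + 8 - 144) = -134*(-132) = 17688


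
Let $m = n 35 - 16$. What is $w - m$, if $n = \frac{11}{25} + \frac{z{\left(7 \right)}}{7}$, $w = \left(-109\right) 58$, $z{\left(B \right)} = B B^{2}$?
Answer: $- \frac{40182}{5} \approx -8036.4$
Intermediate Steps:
$z{\left(B \right)} = B^{3}$
$w = -6322$
$n = \frac{1236}{25}$ ($n = \frac{11}{25} + \frac{7^{3}}{7} = 11 \cdot \frac{1}{25} + 343 \cdot \frac{1}{7} = \frac{11}{25} + 49 = \frac{1236}{25} \approx 49.44$)
$m = \frac{8572}{5}$ ($m = \frac{1236}{25} \cdot 35 - 16 = \frac{8652}{5} - 16 = \frac{8572}{5} \approx 1714.4$)
$w - m = -6322 - \frac{8572}{5} = - \frac{40182}{5}$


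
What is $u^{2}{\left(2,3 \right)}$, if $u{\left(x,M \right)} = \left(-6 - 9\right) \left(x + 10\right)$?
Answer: $32400$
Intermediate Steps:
$u{\left(x,M \right)} = -150 - 15 x$ ($u{\left(x,M \right)} = - 15 \left(10 + x\right) = -150 - 15 x$)
$u^{2}{\left(2,3 \right)} = \left(-150 - 30\right)^{2} = \left(-180\right)^{2} = 32400$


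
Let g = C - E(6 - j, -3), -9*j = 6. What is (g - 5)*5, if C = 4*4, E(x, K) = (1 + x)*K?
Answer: 170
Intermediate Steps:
j = -2/3 (j = -1/9*6 = -2/3 ≈ -0.66667)
E(x, K) = K*(1 + x)
C = 16
g = 39 (g = 16 - (-3)*(1 + (6 - 1*(-2/3))) = 16 - (-3)*(1 + (6 + 2/3)) = 16 - (-3)*(1 + 20/3) = 16 - (-3)*23/3 = 16 - 1*(-23) = 16 + 23 = 39)
(g - 5)*5 = (39 - 5)*5 = 34*5 = 170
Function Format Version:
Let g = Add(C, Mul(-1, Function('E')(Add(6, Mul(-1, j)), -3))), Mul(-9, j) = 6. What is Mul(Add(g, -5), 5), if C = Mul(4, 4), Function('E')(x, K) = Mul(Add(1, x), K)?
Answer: 170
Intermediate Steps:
j = Rational(-2, 3) (j = Mul(Rational(-1, 9), 6) = Rational(-2, 3) ≈ -0.66667)
Function('E')(x, K) = Mul(K, Add(1, x))
C = 16
g = 39 (g = Add(16, Mul(-1, Mul(-3, Add(1, Add(6, Mul(-1, Rational(-2, 3))))))) = Add(16, Mul(-1, Mul(-3, Add(1, Add(6, Rational(2, 3)))))) = Add(16, Mul(-1, Mul(-3, Add(1, Rational(20, 3))))) = Add(16, Mul(-1, Mul(-3, Rational(23, 3)))) = Add(16, Mul(-1, -23)) = Add(16, 23) = 39)
Mul(Add(g, -5), 5) = Mul(Add(39, -5), 5) = Mul(34, 5) = 170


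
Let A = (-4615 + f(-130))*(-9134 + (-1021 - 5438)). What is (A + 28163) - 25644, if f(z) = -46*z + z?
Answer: -19254836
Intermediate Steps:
f(z) = -45*z
A = -19257355 (A = (-4615 - 45*(-130))*(-9134 + (-1021 - 5438)) = (-4615 + 5850)*(-9134 - 6459) = 1235*(-15593) = -19257355)
(A + 28163) - 25644 = (-19257355 + 28163) - 25644 = -19229192 - 25644 = -19254836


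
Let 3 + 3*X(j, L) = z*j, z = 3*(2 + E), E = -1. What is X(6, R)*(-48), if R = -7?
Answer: -240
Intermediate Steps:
z = 3 (z = 3*(2 - 1) = 3*1 = 3)
X(j, L) = -1 + j (X(j, L) = -1 + (3*j)/3 = -1 + j)
X(6, R)*(-48) = (-1 + 6)*(-48) = 5*(-48) = -240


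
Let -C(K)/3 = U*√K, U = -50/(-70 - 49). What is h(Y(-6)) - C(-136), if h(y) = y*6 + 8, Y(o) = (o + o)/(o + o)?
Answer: 14 + 300*I*√34/119 ≈ 14.0 + 14.7*I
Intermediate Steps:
U = 50/119 (U = -50/(-119) = -50*(-1/119) = 50/119 ≈ 0.42017)
Y(o) = 1 (Y(o) = (2*o)/((2*o)) = (2*o)*(1/(2*o)) = 1)
C(K) = -150*√K/119
h(y) = 8 + 6*y (h(y) = 6*y + 8 = 8 + 6*y)
h(Y(-6)) - C(-136) = (8 + 6*1) - (-150)*√(-136)/119 = (8 + 6) - (-150)*2*I*√34/119 = 14 - (-300)*I*√34/119 = 14 + 300*I*√34/119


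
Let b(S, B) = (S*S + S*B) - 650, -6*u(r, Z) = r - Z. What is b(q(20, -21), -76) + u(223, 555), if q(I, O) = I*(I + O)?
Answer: 3976/3 ≈ 1325.3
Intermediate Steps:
u(r, Z) = -r/6 + Z/6 (u(r, Z) = -(r - Z)/6 = -r/6 + Z/6)
b(S, B) = -650 + S² + B*S (b(S, B) = (S² + B*S) - 650 = -650 + S² + B*S)
b(q(20, -21), -76) + u(223, 555) = (-650 + (20*(20 - 21))² - 1520*(20 - 21)) + (-⅙*223 + (⅙)*555) = (-650 + (20*(-1))² - 1520*(-1)) + (-223/6 + 185/2) = (-650 + (-20)² - 76*(-20)) + 166/3 = (-650 + 400 + 1520) + 166/3 = 1270 + 166/3 = 3976/3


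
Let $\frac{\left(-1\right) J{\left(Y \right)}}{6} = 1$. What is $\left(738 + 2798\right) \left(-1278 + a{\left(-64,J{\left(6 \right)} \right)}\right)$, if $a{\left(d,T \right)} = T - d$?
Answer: $-4313920$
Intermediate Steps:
$J{\left(Y \right)} = -6$ ($J{\left(Y \right)} = \left(-6\right) 1 = -6$)
$\left(738 + 2798\right) \left(-1278 + a{\left(-64,J{\left(6 \right)} \right)}\right) = \left(738 + 2798\right) \left(-1278 - -58\right) = 3536 \left(-1278 + \left(-6 + 64\right)\right) = 3536 \left(-1278 + 58\right) = 3536 \left(-1220\right) = -4313920$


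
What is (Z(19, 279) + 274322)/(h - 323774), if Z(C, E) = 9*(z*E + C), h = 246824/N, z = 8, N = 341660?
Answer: -25161636115/27655094504 ≈ -0.90984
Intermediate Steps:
h = 61706/85415 (h = 246824/341660 = 246824*(1/341660) = 61706/85415 ≈ 0.72243)
Z(C, E) = 9*C + 72*E (Z(C, E) = 9*(8*E + C) = 9*(C + 8*E) = 9*C + 72*E)
(Z(19, 279) + 274322)/(h - 323774) = ((9*19 + 72*279) + 274322)/(61706/85415 - 323774) = ((171 + 20088) + 274322)/(-27655094504/85415) = (20259 + 274322)*(-85415/27655094504) = 294581*(-85415/27655094504) = -25161636115/27655094504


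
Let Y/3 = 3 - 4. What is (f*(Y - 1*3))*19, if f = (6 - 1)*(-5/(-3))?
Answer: -950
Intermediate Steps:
f = 25/3 (f = 5*(-5*(-⅓)) = 5*(5/3) = 25/3 ≈ 8.3333)
Y = -3 (Y = 3*(3 - 4) = 3*(-1) = -3)
(f*(Y - 1*3))*19 = (25*(-3 - 1*3)/3)*19 = (25*(-3 - 3)/3)*19 = ((25/3)*(-6))*19 = -50*19 = -950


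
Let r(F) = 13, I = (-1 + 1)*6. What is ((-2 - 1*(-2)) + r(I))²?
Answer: 169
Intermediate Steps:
I = 0 (I = 0*6 = 0)
((-2 - 1*(-2)) + r(I))² = ((-2 - 1*(-2)) + 13)² = ((-2 + 2) + 13)² = (0 + 13)² = 13² = 169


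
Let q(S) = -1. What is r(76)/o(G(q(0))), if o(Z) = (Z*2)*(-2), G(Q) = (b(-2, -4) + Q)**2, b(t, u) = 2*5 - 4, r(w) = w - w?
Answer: 0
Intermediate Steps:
r(w) = 0
b(t, u) = 6 (b(t, u) = 10 - 4 = 6)
G(Q) = (6 + Q)**2
o(Z) = -4*Z (o(Z) = (2*Z)*(-2) = -4*Z)
r(76)/o(G(q(0))) = 0/((-4*(6 - 1)**2)) = 0/((-4*5**2)) = 0/((-4*25)) = 0/(-100) = 0*(-1/100) = 0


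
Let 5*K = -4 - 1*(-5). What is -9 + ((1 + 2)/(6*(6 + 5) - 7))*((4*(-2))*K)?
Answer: -2679/295 ≈ -9.0814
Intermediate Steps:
K = ⅕ (K = (-4 - 1*(-5))/5 = (-4 + 5)/5 = (⅕)*1 = ⅕ ≈ 0.20000)
-9 + ((1 + 2)/(6*(6 + 5) - 7))*((4*(-2))*K) = -9 + ((1 + 2)/(6*(6 + 5) - 7))*((4*(-2))*(⅕)) = -9 + (3/(6*11 - 7))*(-8*⅕) = -9 + (3/(66 - 7))*(-8/5) = -9 + (3/59)*(-8/5) = -9 - 24/295 = -2679/295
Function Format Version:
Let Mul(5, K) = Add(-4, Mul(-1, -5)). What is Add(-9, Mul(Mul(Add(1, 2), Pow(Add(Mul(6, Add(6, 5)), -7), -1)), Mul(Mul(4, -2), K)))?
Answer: Rational(-2679, 295) ≈ -9.0814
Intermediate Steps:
K = Rational(1, 5) (K = Mul(Rational(1, 5), Add(-4, Mul(-1, -5))) = Mul(Rational(1, 5), Add(-4, 5)) = Mul(Rational(1, 5), 1) = Rational(1, 5) ≈ 0.20000)
Add(-9, Mul(Mul(Add(1, 2), Pow(Add(Mul(6, Add(6, 5)), -7), -1)), Mul(Mul(4, -2), K))) = Add(-9, Mul(Mul(Add(1, 2), Pow(Add(Mul(6, Add(6, 5)), -7), -1)), Mul(Mul(4, -2), Rational(1, 5)))) = Add(-9, Mul(Mul(3, Pow(Add(Mul(6, 11), -7), -1)), Mul(-8, Rational(1, 5)))) = Add(-9, Mul(Mul(3, Pow(Add(66, -7), -1)), Rational(-8, 5))) = Add(-9, Mul(Mul(3, Pow(59, -1)), Rational(-8, 5))) = Add(-9, Mul(Mul(3, Rational(1, 59)), Rational(-8, 5))) = Add(-9, Mul(Rational(3, 59), Rational(-8, 5))) = Add(-9, Rational(-24, 295)) = Rational(-2679, 295)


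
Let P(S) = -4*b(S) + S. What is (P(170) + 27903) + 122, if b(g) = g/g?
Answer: 28191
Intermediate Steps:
b(g) = 1
P(S) = -4 + S (P(S) = -4*1 + S = -4 + S)
(P(170) + 27903) + 122 = ((-4 + 170) + 27903) + 122 = (166 + 27903) + 122 = 28069 + 122 = 28191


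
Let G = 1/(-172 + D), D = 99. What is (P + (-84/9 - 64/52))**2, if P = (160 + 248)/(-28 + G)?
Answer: 4016480941456/6360860025 ≈ 631.44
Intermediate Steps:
G = -1/73 (G = 1/(-172 + 99) = 1/(-73) = -1/73 ≈ -0.013699)
P = -29784/2045 (P = (160 + 248)/(-28 - 1/73) = 408/(-2045/73) = 408*(-73/2045) = -29784/2045 ≈ -14.564)
(P + (-84/9 - 64/52))**2 = (-29784/2045 + (-84/9 - 64/52))**2 = (-29784/2045 + (-84*1/9 - 64*1/52))**2 = (-29784/2045 + (-28/3 - 16/13))**2 = (-29784/2045 - 412/39)**2 = (-2004116/79755)**2 = 4016480941456/6360860025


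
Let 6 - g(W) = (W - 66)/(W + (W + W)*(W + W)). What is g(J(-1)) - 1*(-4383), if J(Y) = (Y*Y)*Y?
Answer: 13234/3 ≈ 4411.3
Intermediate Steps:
J(Y) = Y³ (J(Y) = Y²*Y = Y³)
g(W) = 6 - (-66 + W)/(W + 4*W²) (g(W) = 6 - (W - 66)/(W + (W + W)*(W + W)) = 6 - (-66 + W)/(W + (2*W)*(2*W)) = 6 - (-66 + W)/(W + 4*W²))
g(J(-1)) - 1*(-4383) = (66 + 5*(-1)³ + 24*((-1)³)²)/(((-1)³)*(1 + 4*(-1)³)) - 1*(-4383) = (66 + 5*(-1) + 24*(-1)²)/((-1)*(1 + 4*(-1))) + 4383 = -(66 - 5 + 24*1)/(1 - 4) + 4383 = -1*(66 - 5 + 24)/(-3) + 4383 = -1*(-⅓)*85 + 4383 = 85/3 + 4383 = 13234/3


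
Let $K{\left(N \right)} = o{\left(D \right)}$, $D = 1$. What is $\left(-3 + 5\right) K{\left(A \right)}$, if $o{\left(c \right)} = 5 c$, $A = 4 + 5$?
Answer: $10$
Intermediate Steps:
$A = 9$
$K{\left(N \right)} = 5$ ($K{\left(N \right)} = 5 \cdot 1 = 5$)
$\left(-3 + 5\right) K{\left(A \right)} = \left(-3 + 5\right) 5 = 2 \cdot 5 = 10$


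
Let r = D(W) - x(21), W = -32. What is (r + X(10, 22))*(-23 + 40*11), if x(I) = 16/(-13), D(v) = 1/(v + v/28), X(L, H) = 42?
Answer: 54332181/3016 ≈ 18015.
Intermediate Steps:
D(v) = 28/(29*v) (D(v) = 1/(v + v*(1/28)) = 1/(v + v/28) = 1/(29*v/28) = 28/(29*v))
x(I) = -16/13 (x(I) = 16*(-1/13) = -16/13)
r = 3621/3016 (r = (28/29)/(-32) - 1*(-16/13) = (28/29)*(-1/32) + 16/13 = -7/232 + 16/13 = 3621/3016 ≈ 1.2006)
(r + X(10, 22))*(-23 + 40*11) = (3621/3016 + 42)*(-23 + 40*11) = 130293*(-23 + 440)/3016 = (130293/3016)*417 = 54332181/3016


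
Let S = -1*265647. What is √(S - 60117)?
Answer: 6*I*√9049 ≈ 570.76*I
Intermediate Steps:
S = -265647
√(S - 60117) = √(-265647 - 60117) = √(-325764) = 6*I*√9049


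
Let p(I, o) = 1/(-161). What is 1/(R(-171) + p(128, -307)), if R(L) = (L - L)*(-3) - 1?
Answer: -161/162 ≈ -0.99383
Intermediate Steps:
R(L) = -1 (R(L) = 0*(-3) - 1 = 0 - 1 = -1)
p(I, o) = -1/161
1/(R(-171) + p(128, -307)) = 1/(-1 - 1/161) = 1/(-162/161) = -161/162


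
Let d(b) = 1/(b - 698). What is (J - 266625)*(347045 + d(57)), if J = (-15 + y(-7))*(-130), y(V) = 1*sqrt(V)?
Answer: -58878500510700/641 - 28919259720*I*sqrt(7)/641 ≈ -9.1854e+10 - 1.1937e+8*I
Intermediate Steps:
y(V) = sqrt(V)
d(b) = 1/(-698 + b)
J = 1950 - 130*I*sqrt(7) (J = (-15 + sqrt(-7))*(-130) = (-15 + I*sqrt(7))*(-130) = 1950 - 130*I*sqrt(7) ≈ 1950.0 - 343.95*I)
(J - 266625)*(347045 + d(57)) = ((1950 - 130*I*sqrt(7)) - 266625)*(347045 + 1/(-698 + 57)) = (-264675 - 130*I*sqrt(7))*(347045 + 1/(-641)) = (-264675 - 130*I*sqrt(7))*(347045 - 1/641) = (-264675 - 130*I*sqrt(7))*(222455844/641) = -58878500510700/641 - 28919259720*I*sqrt(7)/641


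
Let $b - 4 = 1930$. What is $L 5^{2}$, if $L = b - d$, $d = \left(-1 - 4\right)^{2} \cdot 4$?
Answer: $45850$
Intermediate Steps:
$b = 1934$ ($b = 4 + 1930 = 1934$)
$d = 100$ ($d = \left(-5\right)^{2} \cdot 4 = 25 \cdot 4 = 100$)
$L = 1834$ ($L = 1934 - 100 = 1834$)
$L 5^{2} = 1834 \cdot 5^{2} = 1834 \cdot 25 = 45850$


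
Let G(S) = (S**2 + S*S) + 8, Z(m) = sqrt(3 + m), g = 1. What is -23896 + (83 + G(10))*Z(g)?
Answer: -23314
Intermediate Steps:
G(S) = 8 + 2*S**2 (G(S) = (S**2 + S**2) + 8 = 2*S**2 + 8 = 8 + 2*S**2)
-23896 + (83 + G(10))*Z(g) = -23896 + (83 + (8 + 2*10**2))*sqrt(3 + 1) = -23896 + (83 + (8 + 2*100))*sqrt(4) = -23896 + (83 + (8 + 200))*2 = -23896 + (83 + 208)*2 = -23896 + 291*2 = -23896 + 582 = -23314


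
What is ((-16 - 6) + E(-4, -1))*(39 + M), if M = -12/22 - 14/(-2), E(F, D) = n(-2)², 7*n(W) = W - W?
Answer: -1000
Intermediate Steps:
n(W) = 0 (n(W) = (W - W)/7 = (⅐)*0 = 0)
E(F, D) = 0 (E(F, D) = 0² = 0)
M = 71/11 (M = -12*1/22 - 14*(-½) = -6/11 + 7 = 71/11 ≈ 6.4545)
((-16 - 6) + E(-4, -1))*(39 + M) = ((-16 - 6) + 0)*(39 + 71/11) = (-22 + 0)*(500/11) = -22*500/11 = -1000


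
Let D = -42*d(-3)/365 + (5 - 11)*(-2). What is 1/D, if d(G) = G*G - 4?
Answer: 73/834 ≈ 0.087530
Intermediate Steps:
d(G) = -4 + G² (d(G) = G² - 4 = -4 + G²)
D = 834/73 (D = -42*(-4 + (-3)²)/365 + (5 - 11)*(-2) = -42*(-4 + 9)/365 - 6*(-2) = -210/365 + 12 = -42*1/73 + 12 = -42/73 + 12 = 834/73 ≈ 11.425)
1/D = 1/(834/73) = 73/834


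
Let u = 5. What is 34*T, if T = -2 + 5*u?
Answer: 782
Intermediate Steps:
T = 23 (T = -2 + 5*5 = -2 + 25 = 23)
34*T = 34*23 = 782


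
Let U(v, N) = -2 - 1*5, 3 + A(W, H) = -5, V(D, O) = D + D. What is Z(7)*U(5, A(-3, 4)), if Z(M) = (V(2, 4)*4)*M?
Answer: -784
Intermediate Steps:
V(D, O) = 2*D
A(W, H) = -8 (A(W, H) = -3 - 5 = -8)
U(v, N) = -7 (U(v, N) = -2 - 5 = -7)
Z(M) = 16*M (Z(M) = ((2*2)*4)*M = (4*4)*M = 16*M)
Z(7)*U(5, A(-3, 4)) = (16*7)*(-7) = 112*(-7) = -784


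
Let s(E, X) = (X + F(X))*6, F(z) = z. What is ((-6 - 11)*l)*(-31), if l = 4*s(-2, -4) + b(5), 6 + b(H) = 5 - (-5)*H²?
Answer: -35836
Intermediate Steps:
b(H) = -1 + 5*H² (b(H) = -6 + (5 - (-5)*H²) = -6 + (5 + 5*H²) = -1 + 5*H²)
s(E, X) = 12*X (s(E, X) = (X + X)*6 = (2*X)*6 = 12*X)
l = -68 (l = 4*(12*(-4)) + (-1 + 5*5²) = 4*(-48) + (-1 + 5*25) = -192 + (-1 + 125) = -192 + 124 = -68)
((-6 - 11)*l)*(-31) = ((-6 - 11)*(-68))*(-31) = -17*(-68)*(-31) = 1156*(-31) = -35836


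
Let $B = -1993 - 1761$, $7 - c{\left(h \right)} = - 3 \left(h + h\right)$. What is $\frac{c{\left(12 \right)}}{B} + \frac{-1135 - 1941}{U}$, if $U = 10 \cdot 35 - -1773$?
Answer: $- \frac{11715021}{7969742} \approx -1.4699$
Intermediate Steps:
$c{\left(h \right)} = 7 + 6 h$ ($c{\left(h \right)} = 7 - - 3 \left(h + h\right) = 7 - - 3 \cdot 2 h = 7 - - 6 h = 7 + 6 h$)
$B = -3754$
$U = 2123$ ($U = 350 + 1773 = 2123$)
$\frac{c{\left(12 \right)}}{B} + \frac{-1135 - 1941}{U} = \frac{7 + 6 \cdot 12}{-3754} + \frac{-1135 - 1941}{2123} = \left(7 + 72\right) \left(- \frac{1}{3754}\right) - \frac{3076}{2123} = 79 \left(- \frac{1}{3754}\right) - \frac{3076}{2123} = - \frac{79}{3754} - \frac{3076}{2123} = - \frac{11715021}{7969742}$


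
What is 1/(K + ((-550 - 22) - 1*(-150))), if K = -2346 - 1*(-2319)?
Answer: -1/449 ≈ -0.0022272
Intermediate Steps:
K = -27 (K = -2346 + 2319 = -27)
1/(K + ((-550 - 22) - 1*(-150))) = 1/(-27 + ((-550 - 22) - 1*(-150))) = 1/(-27 + (-572 + 150)) = 1/(-27 - 422) = 1/(-449) = -1/449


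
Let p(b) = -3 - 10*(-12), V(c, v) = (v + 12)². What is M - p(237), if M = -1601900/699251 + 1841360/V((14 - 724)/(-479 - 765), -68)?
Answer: 9160586429/19579028 ≈ 467.88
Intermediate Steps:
V(c, v) = (12 + v)²
p(b) = 117 (p(b) = -3 + 120 = 117)
M = 11451332705/19579028 (M = -1601900/699251 + 1841360/((12 - 68)²) = -1601900*1/699251 + 1841360/((-56)²) = -1601900/699251 + 1841360/3136 = -1601900/699251 + 1841360*(1/3136) = -1601900/699251 + 115085/196 = 11451332705/19579028 ≈ 584.88)
M - p(237) = 11451332705/19579028 - 1*117 = 11451332705/19579028 - 117 = 9160586429/19579028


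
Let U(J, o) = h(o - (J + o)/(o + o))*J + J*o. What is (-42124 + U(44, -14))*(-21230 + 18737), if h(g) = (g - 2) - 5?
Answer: 761157774/7 ≈ 1.0874e+8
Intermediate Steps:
h(g) = -7 + g (h(g) = (-2 + g) - 5 = -7 + g)
U(J, o) = J*o + J*(-7 + o - (J + o)/(2*o)) (U(J, o) = (-7 + (o - (J + o)/(o + o)))*J + J*o = (-7 + (o - (J + o)/(2*o)))*J + J*o = (-7 + o - (J + o)/(2*o))*J + J*o = J*(-7 + o - (J + o)/(2*o)) + J*o = J*o + J*(-7 + o - (J + o)/(2*o)))
(-42124 + U(44, -14))*(-21230 + 18737) = (-42124 + (½)*44*(-1*44 - 15*(-14) + 4*(-14)²)/(-14))*(-21230 + 18737) = (-42124 + (½)*44*(-1/14)*(-44 + 210 + 4*196))*(-2493) = (-42124 + (½)*44*(-1/14)*(-44 + 210 + 784))*(-2493) = (-42124 + (½)*44*(-1/14)*950)*(-2493) = (-42124 - 10450/7)*(-2493) = -305318/7*(-2493) = 761157774/7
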